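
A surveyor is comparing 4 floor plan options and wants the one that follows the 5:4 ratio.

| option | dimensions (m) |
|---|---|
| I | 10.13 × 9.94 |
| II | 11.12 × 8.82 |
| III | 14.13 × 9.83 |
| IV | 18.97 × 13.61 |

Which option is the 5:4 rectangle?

II

Target 5:4 ≈ 1.250.
I: 1.019 (Δ0.231)  II: 1.261 (Δ0.011)  III: 1.437 (Δ0.187)  IV: 1.394 (Δ0.144)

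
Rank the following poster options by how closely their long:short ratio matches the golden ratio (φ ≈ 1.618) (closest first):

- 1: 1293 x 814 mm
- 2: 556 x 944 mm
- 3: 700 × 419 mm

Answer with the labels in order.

1, 3, 2

Ratios: 1 = 1293 / 814 ≈ 1.588; 2 = 944 / 556 ≈ 1.698; 3 = 700 / 419 ≈ 1.671.
|Δ from 1.618|: 1 0.030; 2 0.080; 3 0.053.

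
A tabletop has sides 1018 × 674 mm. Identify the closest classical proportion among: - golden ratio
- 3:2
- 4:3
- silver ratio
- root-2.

3:2

Ratio = 1018 / 674 ≈ 1.510.
Distances: golden ratio 1.618 (Δ 0.108); 3:2 1.500 (Δ 0.010); 4:3 1.333 (Δ 0.177); silver ratio 2.414 (Δ 0.904); root-2 1.414 (Δ 0.096).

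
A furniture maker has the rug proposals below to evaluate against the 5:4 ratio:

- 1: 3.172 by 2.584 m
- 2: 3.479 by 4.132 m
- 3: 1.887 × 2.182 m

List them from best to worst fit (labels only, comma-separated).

Ratios: 1 = 3.172 / 2.584 ≈ 1.228; 2 = 4.132 / 3.479 ≈ 1.188; 3 = 2.182 / 1.887 ≈ 1.156.
|Δ from 1.250|: 1 0.022; 2 0.062; 3 0.094.

1, 2, 3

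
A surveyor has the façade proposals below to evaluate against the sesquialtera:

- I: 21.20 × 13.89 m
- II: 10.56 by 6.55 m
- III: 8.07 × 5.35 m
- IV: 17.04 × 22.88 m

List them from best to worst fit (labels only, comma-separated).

Ratios: I = 21.20 / 13.89 ≈ 1.526; II = 10.56 / 6.55 ≈ 1.612; III = 8.07 / 5.35 ≈ 1.508; IV = 22.88 / 17.04 ≈ 1.343.
|Δ from 1.500|: I 0.026; II 0.112; III 0.008; IV 0.157.

III, I, II, IV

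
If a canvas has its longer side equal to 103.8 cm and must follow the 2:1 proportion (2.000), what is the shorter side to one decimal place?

51.9 cm

2:1 = 2.00000.
Shorter side = 103.8 ÷ 2.00000 ≈ 51.900 → 51.9 cm.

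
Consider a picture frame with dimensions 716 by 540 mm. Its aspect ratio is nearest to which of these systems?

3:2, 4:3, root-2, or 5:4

Ratio = 716 / 540 ≈ 1.326.
Distances: 3:2 1.500 (Δ 0.174); 4:3 1.333 (Δ 0.007); root-2 1.414 (Δ 0.088); 5:4 1.250 (Δ 0.076).

4:3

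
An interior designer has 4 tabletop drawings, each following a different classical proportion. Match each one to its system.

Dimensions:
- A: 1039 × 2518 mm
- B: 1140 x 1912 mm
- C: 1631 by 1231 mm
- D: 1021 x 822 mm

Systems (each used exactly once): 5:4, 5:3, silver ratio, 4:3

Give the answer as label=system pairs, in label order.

A=silver ratio, B=5:3, C=4:3, D=5:4

A = 2518/1039 ≈ 2.423 → silver ratio (2.414)
B = 1912/1140 ≈ 1.677 → 5:3 (1.667)
C = 1631/1231 ≈ 1.325 → 4:3 (1.333)
D = 1021/822 ≈ 1.242 → 5:4 (1.250)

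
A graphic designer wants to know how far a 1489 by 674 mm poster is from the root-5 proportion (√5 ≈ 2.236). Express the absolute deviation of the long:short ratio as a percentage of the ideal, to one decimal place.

Ratio = 1489 / 674 ≈ 2.2092.
Ideal root-5 ≈ 2.2361. |2.2092 − 2.2361| / 2.2361 ≈ 1.20% → 1.2%.

1.2%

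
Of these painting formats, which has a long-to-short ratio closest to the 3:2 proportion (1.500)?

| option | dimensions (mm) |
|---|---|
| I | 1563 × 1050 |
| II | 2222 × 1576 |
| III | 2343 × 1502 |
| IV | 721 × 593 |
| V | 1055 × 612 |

I

Target 3:2 ≈ 1.500.
I: 1.489 (Δ0.011)  II: 1.410 (Δ0.090)  III: 1.560 (Δ0.060)  IV: 1.216 (Δ0.284)  V: 1.724 (Δ0.224)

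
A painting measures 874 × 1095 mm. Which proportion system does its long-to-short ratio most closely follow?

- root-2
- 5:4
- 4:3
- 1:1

5:4

1095/874 ≈ 1.253. Nearest candidates are 5:4 (1.250, off by 0.003) and 4:3 (1.333, off by 0.080).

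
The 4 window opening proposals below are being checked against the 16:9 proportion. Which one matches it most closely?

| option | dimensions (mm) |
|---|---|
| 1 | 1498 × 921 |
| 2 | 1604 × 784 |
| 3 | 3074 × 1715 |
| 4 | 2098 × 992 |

3

Target 16:9 ≈ 1.778.
1: 1.626 (Δ0.152)  2: 2.046 (Δ0.268)  3: 1.792 (Δ0.014)  4: 2.115 (Δ0.337)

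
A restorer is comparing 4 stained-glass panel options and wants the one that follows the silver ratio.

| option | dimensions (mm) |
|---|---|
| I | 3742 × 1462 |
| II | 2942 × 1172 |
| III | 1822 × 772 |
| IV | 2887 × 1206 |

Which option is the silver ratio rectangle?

IV

Target silver ratio ≈ 2.414.
I: 2.560 (Δ0.146)  II: 2.510 (Δ0.096)  III: 2.360 (Δ0.054)  IV: 2.394 (Δ0.020)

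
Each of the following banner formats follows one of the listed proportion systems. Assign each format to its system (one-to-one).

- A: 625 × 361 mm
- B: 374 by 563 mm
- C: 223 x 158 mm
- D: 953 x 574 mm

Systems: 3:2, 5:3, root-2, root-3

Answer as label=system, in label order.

Ratios: A ≈ 1.731; B ≈ 1.505; C ≈ 1.411; D ≈ 1.660.
Targets: 3:2 ≈ 1.500; 5:3 ≈ 1.667; root-2 ≈ 1.414; root-3 ≈ 1.732.

A=root-3, B=3:2, C=root-2, D=5:3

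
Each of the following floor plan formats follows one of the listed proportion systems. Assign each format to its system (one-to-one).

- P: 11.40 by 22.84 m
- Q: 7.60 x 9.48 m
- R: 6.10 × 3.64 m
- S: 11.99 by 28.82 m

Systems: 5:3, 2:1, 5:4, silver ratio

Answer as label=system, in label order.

P=2:1, Q=5:4, R=5:3, S=silver ratio

Ratios: P ≈ 2.004; Q ≈ 1.247; R ≈ 1.676; S ≈ 2.404.
Targets: 5:3 ≈ 1.667; 2:1 ≈ 2.000; 5:4 ≈ 1.250; silver ratio ≈ 2.414.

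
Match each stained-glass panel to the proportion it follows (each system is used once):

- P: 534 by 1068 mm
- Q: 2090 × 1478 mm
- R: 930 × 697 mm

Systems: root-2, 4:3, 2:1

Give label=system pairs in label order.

P=2:1, Q=root-2, R=4:3

Ratios: P ≈ 2.000; Q ≈ 1.414; R ≈ 1.334.
Targets: root-2 ≈ 1.414; 4:3 ≈ 1.333; 2:1 ≈ 2.000.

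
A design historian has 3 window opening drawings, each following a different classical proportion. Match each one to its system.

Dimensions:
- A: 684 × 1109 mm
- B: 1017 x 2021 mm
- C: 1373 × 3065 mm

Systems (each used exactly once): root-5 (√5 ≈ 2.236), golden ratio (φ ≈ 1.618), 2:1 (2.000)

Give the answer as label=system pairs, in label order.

A = 1109/684 ≈ 1.621 → golden ratio (1.618)
B = 2021/1017 ≈ 1.987 → 2:1 (2.000)
C = 3065/1373 ≈ 2.232 → root-5 (2.236)

A=golden ratio, B=2:1, C=root-5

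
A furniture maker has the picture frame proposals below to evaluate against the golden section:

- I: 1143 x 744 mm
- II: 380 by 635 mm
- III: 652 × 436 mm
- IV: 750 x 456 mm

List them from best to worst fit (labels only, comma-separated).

IV, II, I, III

I: 1143/744 ≈ 1.536 → |1.536 − 1.618| = 0.082
II: 635/380 ≈ 1.671 → |1.671 − 1.618| = 0.053
III: 652/436 ≈ 1.495 → |1.495 − 1.618| = 0.123
IV: 750/456 ≈ 1.645 → |1.645 − 1.618| = 0.027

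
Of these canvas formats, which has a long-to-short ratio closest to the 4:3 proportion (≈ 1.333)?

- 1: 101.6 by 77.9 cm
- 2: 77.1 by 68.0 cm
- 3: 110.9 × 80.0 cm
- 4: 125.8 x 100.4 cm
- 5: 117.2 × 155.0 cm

Ratios (long/short): 1 ≈ 1.304; 2 ≈ 1.134; 3 ≈ 1.386; 4 ≈ 1.253; 5 ≈ 1.323.
4:3 ≈ 1.333; option 5 is nearest (Δ 0.010).

5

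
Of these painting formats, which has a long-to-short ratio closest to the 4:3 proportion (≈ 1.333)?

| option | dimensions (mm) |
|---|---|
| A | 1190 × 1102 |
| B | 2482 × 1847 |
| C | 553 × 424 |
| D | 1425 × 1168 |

B

Ratios (long/short): A ≈ 1.080; B ≈ 1.344; C ≈ 1.304; D ≈ 1.220.
4:3 ≈ 1.333; option B is nearest (Δ 0.011).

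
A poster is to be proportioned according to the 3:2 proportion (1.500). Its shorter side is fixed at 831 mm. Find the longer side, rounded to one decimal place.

1246.5 mm

3:2 = 1.50000.
Longer side = 831 × 1.50000 ≈ 1246.500 → 1246.5 mm.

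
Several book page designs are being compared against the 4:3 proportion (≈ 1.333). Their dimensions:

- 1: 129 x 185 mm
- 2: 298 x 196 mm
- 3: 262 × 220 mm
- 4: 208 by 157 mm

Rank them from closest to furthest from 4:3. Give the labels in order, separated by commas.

Ratios: 1 = 185 / 129 ≈ 1.434; 2 = 298 / 196 ≈ 1.520; 3 = 262 / 220 ≈ 1.191; 4 = 208 / 157 ≈ 1.325.
|Δ from 1.333|: 1 0.101; 2 0.187; 3 0.142; 4 0.008.

4, 1, 3, 2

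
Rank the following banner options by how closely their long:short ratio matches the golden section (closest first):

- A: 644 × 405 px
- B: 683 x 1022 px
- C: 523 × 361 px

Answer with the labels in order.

Ratios: A = 644 / 405 ≈ 1.590; B = 1022 / 683 ≈ 1.496; C = 523 / 361 ≈ 1.449.
|Δ from 1.618|: A 0.028; B 0.122; C 0.169.

A, B, C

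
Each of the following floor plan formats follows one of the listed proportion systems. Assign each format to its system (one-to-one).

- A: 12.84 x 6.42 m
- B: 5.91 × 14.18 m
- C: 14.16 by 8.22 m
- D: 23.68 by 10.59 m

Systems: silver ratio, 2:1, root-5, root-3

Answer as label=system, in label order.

A = 12.84/6.42 ≈ 2.000 → 2:1 (2.000)
B = 14.18/5.91 ≈ 2.399 → silver ratio (2.414)
C = 14.16/8.22 ≈ 1.723 → root-3 (1.732)
D = 23.68/10.59 ≈ 2.236 → root-5 (2.236)

A=2:1, B=silver ratio, C=root-3, D=root-5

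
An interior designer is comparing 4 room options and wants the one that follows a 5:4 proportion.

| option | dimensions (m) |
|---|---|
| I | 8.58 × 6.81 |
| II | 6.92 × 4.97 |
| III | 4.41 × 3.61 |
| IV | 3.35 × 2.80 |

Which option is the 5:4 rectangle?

Ratios (long/short): I ≈ 1.260; II ≈ 1.392; III ≈ 1.222; IV ≈ 1.196.
5:4 ≈ 1.250; option I is nearest (Δ 0.010).

I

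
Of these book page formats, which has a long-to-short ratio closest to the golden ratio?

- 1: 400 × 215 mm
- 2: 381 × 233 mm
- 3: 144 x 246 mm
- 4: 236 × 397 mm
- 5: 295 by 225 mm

2

Ratios (long/short): 1 ≈ 1.860; 2 ≈ 1.635; 3 ≈ 1.708; 4 ≈ 1.682; 5 ≈ 1.311.
golden ratio ≈ 1.618; option 2 is nearest (Δ 0.017).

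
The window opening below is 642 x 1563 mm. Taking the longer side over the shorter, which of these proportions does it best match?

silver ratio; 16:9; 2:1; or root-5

1563/642 ≈ 2.435. Nearest candidates are silver ratio (2.414, off by 0.021) and root-5 (2.236, off by 0.199).

silver ratio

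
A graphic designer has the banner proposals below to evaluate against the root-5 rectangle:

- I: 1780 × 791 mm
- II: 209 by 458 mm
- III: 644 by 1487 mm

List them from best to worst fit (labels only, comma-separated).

I, II, III

I: 1780/791 ≈ 2.250 → |2.250 − 2.236| = 0.014
II: 458/209 ≈ 2.191 → |2.191 − 2.236| = 0.045
III: 1487/644 ≈ 2.309 → |2.309 − 2.236| = 0.073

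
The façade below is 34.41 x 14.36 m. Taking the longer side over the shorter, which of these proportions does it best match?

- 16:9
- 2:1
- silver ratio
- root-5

silver ratio

34.41/14.36 ≈ 2.396. Nearest candidates are silver ratio (2.414, off by 0.018) and root-5 (2.236, off by 0.160).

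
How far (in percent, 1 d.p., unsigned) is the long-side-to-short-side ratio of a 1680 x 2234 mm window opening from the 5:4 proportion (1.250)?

Ratio = 2234 / 1680 ≈ 1.3298.
Ideal 5:4 = 1.2500. |1.3298 − 1.2500| / 1.2500 ≈ 6.38% → 6.4%.

6.4%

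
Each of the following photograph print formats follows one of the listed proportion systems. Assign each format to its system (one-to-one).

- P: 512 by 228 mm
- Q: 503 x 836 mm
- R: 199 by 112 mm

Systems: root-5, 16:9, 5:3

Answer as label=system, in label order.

P=root-5, Q=5:3, R=16:9

Ratios: P ≈ 2.246; Q ≈ 1.662; R ≈ 1.777.
Targets: root-5 ≈ 2.236; 16:9 ≈ 1.778; 5:3 ≈ 1.667.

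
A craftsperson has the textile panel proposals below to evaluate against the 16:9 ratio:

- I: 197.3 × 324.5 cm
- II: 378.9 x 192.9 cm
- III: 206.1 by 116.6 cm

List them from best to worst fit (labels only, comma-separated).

III, I, II

I: 324.5/197.3 ≈ 1.645 → |1.645 − 1.778| = 0.133
II: 378.9/192.9 ≈ 1.964 → |1.964 − 1.778| = 0.186
III: 206.1/116.6 ≈ 1.768 → |1.768 − 1.778| = 0.010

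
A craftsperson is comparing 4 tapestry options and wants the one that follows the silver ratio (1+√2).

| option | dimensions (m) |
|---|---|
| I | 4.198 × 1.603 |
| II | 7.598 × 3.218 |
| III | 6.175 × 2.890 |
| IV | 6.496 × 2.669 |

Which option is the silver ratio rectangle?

IV

Ratios (long/short): I ≈ 2.619; II ≈ 2.361; III ≈ 2.137; IV ≈ 2.434.
silver ratio ≈ 2.414; option IV is nearest (Δ 0.020).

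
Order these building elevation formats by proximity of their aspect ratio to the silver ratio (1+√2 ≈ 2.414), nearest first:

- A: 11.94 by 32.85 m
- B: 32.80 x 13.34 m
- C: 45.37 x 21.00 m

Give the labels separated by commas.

Ratios: A = 32.85 / 11.94 ≈ 2.751; B = 32.80 / 13.34 ≈ 2.459; C = 45.37 / 21.00 ≈ 2.160.
|Δ from 2.414|: A 0.337; B 0.045; C 0.254.

B, C, A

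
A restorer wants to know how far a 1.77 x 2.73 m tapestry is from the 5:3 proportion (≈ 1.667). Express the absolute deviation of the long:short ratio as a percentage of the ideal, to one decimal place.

Ratio = 2.73 / 1.77 ≈ 1.5424.
Ideal 5:3 ≈ 1.6667. |1.5424 − 1.6667| / 1.6667 ≈ 7.46% → 7.5%.

7.5%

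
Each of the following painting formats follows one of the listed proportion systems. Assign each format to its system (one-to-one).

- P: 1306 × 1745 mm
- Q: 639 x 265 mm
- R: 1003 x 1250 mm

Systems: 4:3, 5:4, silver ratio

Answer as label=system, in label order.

P = 1745/1306 ≈ 1.336 → 4:3 (1.333)
Q = 639/265 ≈ 2.411 → silver ratio (2.414)
R = 1250/1003 ≈ 1.246 → 5:4 (1.250)

P=4:3, Q=silver ratio, R=5:4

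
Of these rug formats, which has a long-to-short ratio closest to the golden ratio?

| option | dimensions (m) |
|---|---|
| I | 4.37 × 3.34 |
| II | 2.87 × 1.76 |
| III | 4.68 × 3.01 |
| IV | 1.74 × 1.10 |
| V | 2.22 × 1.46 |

II

Ratios (long/short): I ≈ 1.308; II ≈ 1.631; III ≈ 1.555; IV ≈ 1.582; V ≈ 1.521.
golden ratio ≈ 1.618; option II is nearest (Δ 0.013).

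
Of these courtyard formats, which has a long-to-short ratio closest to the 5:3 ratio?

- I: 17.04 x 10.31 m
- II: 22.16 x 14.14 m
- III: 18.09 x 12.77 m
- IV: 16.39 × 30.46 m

I

Target 5:3 ≈ 1.667.
I: 1.653 (Δ0.014)  II: 1.567 (Δ0.100)  III: 1.417 (Δ0.250)  IV: 1.858 (Δ0.191)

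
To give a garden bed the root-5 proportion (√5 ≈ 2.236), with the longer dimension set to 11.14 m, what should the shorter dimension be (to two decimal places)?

root-5 ≈ 2.23607.
Shorter side = 11.14 ÷ 2.23607 ≈ 4.9820 → 4.98 m.

4.98 m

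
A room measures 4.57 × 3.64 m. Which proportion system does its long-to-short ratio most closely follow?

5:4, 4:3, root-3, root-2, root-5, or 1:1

Ratio = 4.57 / 3.64 ≈ 1.255.
Distances: 5:4 1.250 (Δ 0.005); 4:3 1.333 (Δ 0.078); root-3 1.732 (Δ 0.477); root-2 1.414 (Δ 0.159); root-5 2.236 (Δ 0.981); 1:1 1.000 (Δ 0.255).

5:4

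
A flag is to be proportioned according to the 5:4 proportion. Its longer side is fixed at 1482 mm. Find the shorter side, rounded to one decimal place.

5:4 = 1.25000.
Shorter side = 1482 ÷ 1.25000 ≈ 1185.600 → 1185.6 mm.

1185.6 mm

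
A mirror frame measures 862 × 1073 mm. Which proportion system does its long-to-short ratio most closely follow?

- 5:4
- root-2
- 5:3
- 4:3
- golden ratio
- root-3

1073/862 ≈ 1.245. Nearest candidates are 5:4 (1.250, off by 0.005) and 4:3 (1.333, off by 0.088).

5:4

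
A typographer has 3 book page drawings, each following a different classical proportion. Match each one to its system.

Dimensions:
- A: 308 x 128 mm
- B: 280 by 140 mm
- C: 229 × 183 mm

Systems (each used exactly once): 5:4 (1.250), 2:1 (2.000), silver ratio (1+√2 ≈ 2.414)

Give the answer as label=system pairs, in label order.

A=silver ratio, B=2:1, C=5:4

Ratios: A ≈ 2.406; B ≈ 2.000; C ≈ 1.251.
Targets: 5:4 ≈ 1.250; 2:1 ≈ 2.000; silver ratio ≈ 2.414.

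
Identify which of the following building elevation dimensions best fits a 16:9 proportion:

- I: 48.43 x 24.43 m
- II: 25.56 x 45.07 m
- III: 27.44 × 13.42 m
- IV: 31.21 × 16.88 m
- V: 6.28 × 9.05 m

II

Target 16:9 ≈ 1.778.
I: 1.982 (Δ0.204)  II: 1.763 (Δ0.015)  III: 2.045 (Δ0.267)  IV: 1.849 (Δ0.071)  V: 1.441 (Δ0.337)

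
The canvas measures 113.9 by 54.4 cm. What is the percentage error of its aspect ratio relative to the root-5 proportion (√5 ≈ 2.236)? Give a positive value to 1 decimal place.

Ratio = 113.9 / 54.4 ≈ 2.0938.
Ideal root-5 ≈ 2.2361. |2.0938 − 2.2361| / 2.2361 ≈ 6.36% → 6.4%.

6.4%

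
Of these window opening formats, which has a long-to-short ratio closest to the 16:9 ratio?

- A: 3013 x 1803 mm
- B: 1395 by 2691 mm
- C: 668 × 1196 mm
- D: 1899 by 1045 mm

C

Ratios (long/short): A ≈ 1.671; B ≈ 1.929; C ≈ 1.790; D ≈ 1.817.
16:9 ≈ 1.778; option C is nearest (Δ 0.012).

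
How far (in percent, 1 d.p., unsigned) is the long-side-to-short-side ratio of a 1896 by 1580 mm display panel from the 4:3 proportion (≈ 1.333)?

10.0%

Ratio = 1896 / 1580 ≈ 1.2000.
Ideal 4:3 ≈ 1.3333. |1.2000 − 1.3333| / 1.3333 ≈ 10.00% → 10.0%.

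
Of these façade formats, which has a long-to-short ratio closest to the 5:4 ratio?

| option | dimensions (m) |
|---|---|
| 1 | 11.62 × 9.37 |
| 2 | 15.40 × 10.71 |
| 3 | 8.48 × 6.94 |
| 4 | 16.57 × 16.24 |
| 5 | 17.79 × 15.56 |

1

Ratios (long/short): 1 ≈ 1.240; 2 ≈ 1.438; 3 ≈ 1.222; 4 ≈ 1.020; 5 ≈ 1.143.
5:4 ≈ 1.250; option 1 is nearest (Δ 0.010).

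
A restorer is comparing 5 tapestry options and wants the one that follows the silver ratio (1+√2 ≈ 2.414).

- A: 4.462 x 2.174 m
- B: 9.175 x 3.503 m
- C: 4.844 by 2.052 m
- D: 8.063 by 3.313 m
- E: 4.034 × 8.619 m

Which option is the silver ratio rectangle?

D

Ratios (long/short): A ≈ 2.052; B ≈ 2.619; C ≈ 2.361; D ≈ 2.434; E ≈ 2.137.
silver ratio ≈ 2.414; option D is nearest (Δ 0.020).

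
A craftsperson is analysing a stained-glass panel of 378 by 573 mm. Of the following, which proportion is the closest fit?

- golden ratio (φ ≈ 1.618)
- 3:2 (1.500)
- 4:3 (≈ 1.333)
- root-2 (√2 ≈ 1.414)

573/378 ≈ 1.516. Nearest candidates are 3:2 (1.500, off by 0.016) and root-2 (1.414, off by 0.102).

3:2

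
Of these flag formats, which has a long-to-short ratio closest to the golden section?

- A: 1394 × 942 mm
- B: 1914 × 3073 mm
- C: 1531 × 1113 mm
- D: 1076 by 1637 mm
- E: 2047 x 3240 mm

Target golden ratio ≈ 1.618.
A: 1.480 (Δ0.138)  B: 1.606 (Δ0.012)  C: 1.376 (Δ0.242)  D: 1.521 (Δ0.097)  E: 1.583 (Δ0.035)

B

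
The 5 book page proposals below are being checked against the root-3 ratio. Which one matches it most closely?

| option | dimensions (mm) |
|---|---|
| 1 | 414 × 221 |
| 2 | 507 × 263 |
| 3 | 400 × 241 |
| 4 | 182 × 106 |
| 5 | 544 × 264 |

Ratios (long/short): 1 ≈ 1.873; 2 ≈ 1.928; 3 ≈ 1.660; 4 ≈ 1.717; 5 ≈ 2.061.
root-3 ≈ 1.732; option 4 is nearest (Δ 0.015).

4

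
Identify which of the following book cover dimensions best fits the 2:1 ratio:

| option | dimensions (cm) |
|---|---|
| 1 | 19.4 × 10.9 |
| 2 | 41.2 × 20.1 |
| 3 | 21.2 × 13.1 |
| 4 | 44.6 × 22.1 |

4

Target 2:1 ≈ 2.000.
1: 1.780 (Δ0.220)  2: 2.050 (Δ0.050)  3: 1.618 (Δ0.382)  4: 2.018 (Δ0.018)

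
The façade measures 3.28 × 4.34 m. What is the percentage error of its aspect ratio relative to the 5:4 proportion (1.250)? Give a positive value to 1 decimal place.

Ratio = 4.34 / 3.28 ≈ 1.3232.
Ideal 5:4 = 1.2500. |1.3232 − 1.2500| / 1.2500 ≈ 5.86% → 5.9%.

5.9%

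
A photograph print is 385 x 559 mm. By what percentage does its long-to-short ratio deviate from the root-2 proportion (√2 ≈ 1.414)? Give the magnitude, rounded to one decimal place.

Ratio = 559 / 385 ≈ 1.4519.
Ideal root-2 ≈ 1.4142. |1.4519 − 1.4142| / 1.4142 ≈ 2.67% → 2.7%.

2.7%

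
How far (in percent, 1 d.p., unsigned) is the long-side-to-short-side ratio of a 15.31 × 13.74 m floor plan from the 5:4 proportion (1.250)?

Ratio = 15.31 / 13.74 ≈ 1.1143.
Ideal 5:4 = 1.2500. |1.1143 − 1.2500| / 1.2500 ≈ 10.86% → 10.9%.

10.9%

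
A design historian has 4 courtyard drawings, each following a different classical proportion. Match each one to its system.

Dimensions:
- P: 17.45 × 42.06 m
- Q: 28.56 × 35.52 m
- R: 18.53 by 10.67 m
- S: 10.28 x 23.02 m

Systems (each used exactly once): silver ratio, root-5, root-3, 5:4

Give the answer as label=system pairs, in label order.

Ratios: P ≈ 2.410; Q ≈ 1.244; R ≈ 1.737; S ≈ 2.239.
Targets: silver ratio ≈ 2.414; root-5 ≈ 2.236; root-3 ≈ 1.732; 5:4 ≈ 1.250.

P=silver ratio, Q=5:4, R=root-3, S=root-5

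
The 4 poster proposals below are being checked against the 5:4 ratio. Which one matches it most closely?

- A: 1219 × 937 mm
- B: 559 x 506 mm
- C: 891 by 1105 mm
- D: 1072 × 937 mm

Target 5:4 ≈ 1.250.
A: 1.301 (Δ0.051)  B: 1.105 (Δ0.145)  C: 1.240 (Δ0.010)  D: 1.144 (Δ0.106)

C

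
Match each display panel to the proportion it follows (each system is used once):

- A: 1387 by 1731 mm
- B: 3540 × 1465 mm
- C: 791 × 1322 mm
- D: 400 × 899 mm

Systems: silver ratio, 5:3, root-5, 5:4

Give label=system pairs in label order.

A=5:4, B=silver ratio, C=5:3, D=root-5

Ratios: A ≈ 1.248; B ≈ 2.416; C ≈ 1.671; D ≈ 2.248.
Targets: silver ratio ≈ 2.414; 5:3 ≈ 1.667; root-5 ≈ 2.236; 5:4 ≈ 1.250.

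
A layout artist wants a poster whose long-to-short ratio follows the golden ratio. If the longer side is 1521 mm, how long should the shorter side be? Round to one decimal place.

golden ratio ≈ 1.61803.
Shorter side = 1521 ÷ 1.61803 ≈ 940.032 → 940.0 mm.

940.0 mm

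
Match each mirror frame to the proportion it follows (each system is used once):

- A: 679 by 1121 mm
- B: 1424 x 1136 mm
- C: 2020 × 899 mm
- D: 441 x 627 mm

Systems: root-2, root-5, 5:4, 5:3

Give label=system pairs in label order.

Ratios: A ≈ 1.651; B ≈ 1.254; C ≈ 2.247; D ≈ 1.422.
Targets: root-2 ≈ 1.414; root-5 ≈ 2.236; 5:4 ≈ 1.250; 5:3 ≈ 1.667.

A=5:3, B=5:4, C=root-5, D=root-2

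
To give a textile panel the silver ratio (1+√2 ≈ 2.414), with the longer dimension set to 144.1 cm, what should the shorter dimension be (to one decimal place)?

silver ratio ≈ 2.41421.
Shorter side = 144.1 ÷ 2.41421 ≈ 59.688 → 59.7 cm.

59.7 cm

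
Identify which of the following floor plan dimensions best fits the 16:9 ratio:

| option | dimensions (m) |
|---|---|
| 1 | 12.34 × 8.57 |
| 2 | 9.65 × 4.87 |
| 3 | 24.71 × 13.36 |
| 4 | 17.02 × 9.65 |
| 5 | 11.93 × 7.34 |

Target 16:9 ≈ 1.778.
1: 1.440 (Δ0.338)  2: 1.982 (Δ0.204)  3: 1.850 (Δ0.072)  4: 1.764 (Δ0.014)  5: 1.625 (Δ0.153)

4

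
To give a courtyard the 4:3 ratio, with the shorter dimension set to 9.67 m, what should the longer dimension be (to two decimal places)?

4:3 ≈ 1.33333.
Longer side = 9.67 × 1.33333 ≈ 12.8933 → 12.89 m.

12.89 m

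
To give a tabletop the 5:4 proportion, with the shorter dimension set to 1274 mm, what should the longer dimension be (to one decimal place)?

5:4 = 1.25000.
Longer side = 1274 × 1.25000 ≈ 1592.500 → 1592.5 mm.

1592.5 mm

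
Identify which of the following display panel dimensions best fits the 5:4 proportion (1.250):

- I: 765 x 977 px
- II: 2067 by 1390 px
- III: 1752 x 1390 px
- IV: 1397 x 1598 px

III

Ratios (long/short): I ≈ 1.277; II ≈ 1.487; III ≈ 1.260; IV ≈ 1.144.
5:4 ≈ 1.250; option III is nearest (Δ 0.010).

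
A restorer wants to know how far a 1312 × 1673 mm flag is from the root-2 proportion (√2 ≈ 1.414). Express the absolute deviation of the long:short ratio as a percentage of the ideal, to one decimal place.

Ratio = 1673 / 1312 ≈ 1.2752.
Ideal root-2 ≈ 1.4142. |1.2752 − 1.4142| / 1.4142 ≈ 9.83% → 9.8%.

9.8%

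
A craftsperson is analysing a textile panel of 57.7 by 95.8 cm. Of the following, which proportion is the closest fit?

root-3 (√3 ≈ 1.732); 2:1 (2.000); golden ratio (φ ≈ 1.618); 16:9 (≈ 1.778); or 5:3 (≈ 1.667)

5:3

95.8/57.7 ≈ 1.660. Nearest candidates are 5:3 (1.667, off by 0.007) and golden ratio (1.618, off by 0.042).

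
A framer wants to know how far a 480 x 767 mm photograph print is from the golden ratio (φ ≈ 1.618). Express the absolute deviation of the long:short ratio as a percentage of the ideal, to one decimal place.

Ratio = 767 / 480 ≈ 1.5979.
Ideal golden ratio ≈ 1.6180. |1.5979 − 1.6180| / 1.6180 ≈ 1.24% → 1.2%.

1.2%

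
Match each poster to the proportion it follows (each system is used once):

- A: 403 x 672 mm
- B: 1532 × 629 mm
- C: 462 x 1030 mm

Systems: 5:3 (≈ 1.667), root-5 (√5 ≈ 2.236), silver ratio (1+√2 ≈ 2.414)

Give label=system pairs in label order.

A=5:3, B=silver ratio, C=root-5

Ratios: A ≈ 1.667; B ≈ 2.436; C ≈ 2.229.
Targets: 5:3 ≈ 1.667; root-5 ≈ 2.236; silver ratio ≈ 2.414.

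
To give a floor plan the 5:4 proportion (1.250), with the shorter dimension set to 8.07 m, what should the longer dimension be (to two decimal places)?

5:4 = 1.25000.
Longer side = 8.07 × 1.25000 ≈ 10.0875 → 10.09 m.

10.09 m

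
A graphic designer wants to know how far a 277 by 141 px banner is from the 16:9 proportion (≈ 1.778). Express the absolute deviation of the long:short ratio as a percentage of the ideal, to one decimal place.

10.5%

Ratio = 277 / 141 ≈ 1.9645.
Ideal 16:9 ≈ 1.7778. |1.9645 − 1.7778| / 1.7778 ≈ 10.50% → 10.5%.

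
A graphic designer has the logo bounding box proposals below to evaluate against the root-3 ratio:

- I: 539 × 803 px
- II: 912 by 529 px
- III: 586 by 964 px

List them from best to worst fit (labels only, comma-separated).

Ratios: I = 803 / 539 ≈ 1.490; II = 912 / 529 ≈ 1.724; III = 964 / 586 ≈ 1.645.
|Δ from 1.732|: I 0.242; II 0.008; III 0.087.

II, III, I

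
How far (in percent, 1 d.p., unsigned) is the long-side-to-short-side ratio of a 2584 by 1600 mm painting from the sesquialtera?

Ratio = 2584 / 1600 ≈ 1.6150.
Ideal 3:2 = 1.5000. |1.6150 − 1.5000| / 1.5000 ≈ 7.67% → 7.7%.

7.7%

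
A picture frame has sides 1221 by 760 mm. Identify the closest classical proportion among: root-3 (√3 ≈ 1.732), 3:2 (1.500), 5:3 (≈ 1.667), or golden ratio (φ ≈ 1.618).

golden ratio

1221/760 ≈ 1.607. Nearest candidates are golden ratio (1.618, off by 0.011) and 5:3 (1.667, off by 0.060).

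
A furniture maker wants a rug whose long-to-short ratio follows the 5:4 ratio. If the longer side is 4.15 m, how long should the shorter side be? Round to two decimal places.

5:4 = 1.25000.
Shorter side = 4.15 ÷ 1.25000 ≈ 3.3200 → 3.32 m.

3.32 m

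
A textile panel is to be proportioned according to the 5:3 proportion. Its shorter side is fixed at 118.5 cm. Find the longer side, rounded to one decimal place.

197.5 cm

5:3 ≈ 1.66667.
Longer side = 118.5 × 1.66667 ≈ 197.500 → 197.5 cm.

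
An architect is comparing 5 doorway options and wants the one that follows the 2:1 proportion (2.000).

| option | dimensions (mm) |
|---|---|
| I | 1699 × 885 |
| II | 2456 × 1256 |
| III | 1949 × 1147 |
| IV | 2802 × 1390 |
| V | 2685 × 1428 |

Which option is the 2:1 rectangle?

Ratios (long/short): I ≈ 1.920; II ≈ 1.955; III ≈ 1.699; IV ≈ 2.016; V ≈ 1.880.
2:1 ≈ 2.000; option IV is nearest (Δ 0.016).

IV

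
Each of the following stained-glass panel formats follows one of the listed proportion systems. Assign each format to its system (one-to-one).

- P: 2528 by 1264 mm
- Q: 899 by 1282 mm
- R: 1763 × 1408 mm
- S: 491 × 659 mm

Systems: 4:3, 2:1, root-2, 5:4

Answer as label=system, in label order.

Ratios: P ≈ 2.000; Q ≈ 1.426; R ≈ 1.252; S ≈ 1.342.
Targets: 4:3 ≈ 1.333; 2:1 ≈ 2.000; root-2 ≈ 1.414; 5:4 ≈ 1.250.

P=2:1, Q=root-2, R=5:4, S=4:3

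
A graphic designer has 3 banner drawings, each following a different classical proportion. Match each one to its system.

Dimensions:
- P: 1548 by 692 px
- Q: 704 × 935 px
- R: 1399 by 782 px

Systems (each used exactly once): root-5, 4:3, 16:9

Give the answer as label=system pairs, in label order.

P=root-5, Q=4:3, R=16:9

P = 1548/692 ≈ 2.237 → root-5 (2.236)
Q = 935/704 ≈ 1.328 → 4:3 (1.333)
R = 1399/782 ≈ 1.789 → 16:9 (1.778)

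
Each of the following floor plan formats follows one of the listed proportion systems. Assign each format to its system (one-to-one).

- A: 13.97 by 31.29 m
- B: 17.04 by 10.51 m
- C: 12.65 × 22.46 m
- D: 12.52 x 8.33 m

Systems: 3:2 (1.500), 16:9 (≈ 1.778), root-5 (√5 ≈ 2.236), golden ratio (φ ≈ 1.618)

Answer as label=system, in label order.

A=root-5, B=golden ratio, C=16:9, D=3:2

A = 31.29/13.97 ≈ 2.240 → root-5 (2.236)
B = 17.04/10.51 ≈ 1.621 → golden ratio (1.618)
C = 22.46/12.65 ≈ 1.775 → 16:9 (1.778)
D = 12.52/8.33 ≈ 1.503 → 3:2 (1.500)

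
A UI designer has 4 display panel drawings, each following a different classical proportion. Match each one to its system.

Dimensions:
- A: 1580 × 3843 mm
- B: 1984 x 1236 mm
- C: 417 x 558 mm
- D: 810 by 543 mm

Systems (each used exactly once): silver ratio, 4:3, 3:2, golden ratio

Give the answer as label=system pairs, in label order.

A=silver ratio, B=golden ratio, C=4:3, D=3:2

A = 3843/1580 ≈ 2.432 → silver ratio (2.414)
B = 1984/1236 ≈ 1.605 → golden ratio (1.618)
C = 558/417 ≈ 1.338 → 4:3 (1.333)
D = 810/543 ≈ 1.492 → 3:2 (1.500)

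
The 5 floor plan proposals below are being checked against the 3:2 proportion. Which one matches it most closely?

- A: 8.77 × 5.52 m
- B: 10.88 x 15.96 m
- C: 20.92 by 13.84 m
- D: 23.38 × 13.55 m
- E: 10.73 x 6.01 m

C

Target 3:2 ≈ 1.500.
A: 1.589 (Δ0.089)  B: 1.467 (Δ0.033)  C: 1.512 (Δ0.012)  D: 1.725 (Δ0.225)  E: 1.785 (Δ0.285)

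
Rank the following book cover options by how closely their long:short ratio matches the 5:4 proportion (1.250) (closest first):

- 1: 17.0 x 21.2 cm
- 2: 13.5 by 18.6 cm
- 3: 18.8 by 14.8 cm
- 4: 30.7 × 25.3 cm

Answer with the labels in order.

1: 21.2/17.0 ≈ 1.247 → |1.247 − 1.250| = 0.003
2: 18.6/13.5 ≈ 1.378 → |1.378 − 1.250| = 0.128
3: 18.8/14.8 ≈ 1.270 → |1.270 − 1.250| = 0.020
4: 30.7/25.3 ≈ 1.213 → |1.213 − 1.250| = 0.037

1, 3, 4, 2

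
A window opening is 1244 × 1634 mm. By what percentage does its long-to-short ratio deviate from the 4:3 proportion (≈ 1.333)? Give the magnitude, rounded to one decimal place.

Ratio = 1634 / 1244 ≈ 1.3135.
Ideal 4:3 ≈ 1.3333. |1.3135 − 1.3333| / 1.3333 ≈ 1.49% → 1.5%.

1.5%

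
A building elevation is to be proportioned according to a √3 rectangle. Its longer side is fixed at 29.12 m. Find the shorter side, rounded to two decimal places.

root-3 ≈ 1.73205.
Shorter side = 29.12 ÷ 1.73205 ≈ 16.8124 → 16.81 m.

16.81 m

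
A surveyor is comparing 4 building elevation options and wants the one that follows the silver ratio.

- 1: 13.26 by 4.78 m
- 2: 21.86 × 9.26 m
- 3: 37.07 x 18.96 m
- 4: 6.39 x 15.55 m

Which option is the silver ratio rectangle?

Target silver ratio ≈ 2.414.
1: 2.774 (Δ0.360)  2: 2.361 (Δ0.053)  3: 1.955 (Δ0.459)  4: 2.433 (Δ0.019)

4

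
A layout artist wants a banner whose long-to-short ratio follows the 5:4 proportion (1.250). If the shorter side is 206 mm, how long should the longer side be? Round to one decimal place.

257.5 mm

5:4 = 1.25000.
Longer side = 206 × 1.25000 ≈ 257.500 → 257.5 mm.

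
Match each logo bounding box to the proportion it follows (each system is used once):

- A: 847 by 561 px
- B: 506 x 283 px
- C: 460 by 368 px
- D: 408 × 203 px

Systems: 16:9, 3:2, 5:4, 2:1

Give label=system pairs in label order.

A=3:2, B=16:9, C=5:4, D=2:1

Ratios: A ≈ 1.510; B ≈ 1.788; C ≈ 1.250; D ≈ 2.010.
Targets: 16:9 ≈ 1.778; 3:2 ≈ 1.500; 5:4 ≈ 1.250; 2:1 ≈ 2.000.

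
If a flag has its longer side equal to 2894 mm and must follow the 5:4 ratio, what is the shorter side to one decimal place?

2315.2 mm

5:4 = 1.25000.
Shorter side = 2894 ÷ 1.25000 ≈ 2315.200 → 2315.2 mm.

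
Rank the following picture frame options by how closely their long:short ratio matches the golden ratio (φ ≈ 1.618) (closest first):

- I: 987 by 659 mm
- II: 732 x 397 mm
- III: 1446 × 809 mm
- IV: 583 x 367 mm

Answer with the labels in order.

I: 987/659 ≈ 1.498 → |1.498 − 1.618| = 0.120
II: 732/397 ≈ 1.844 → |1.844 − 1.618| = 0.226
III: 1446/809 ≈ 1.787 → |1.787 − 1.618| = 0.169
IV: 583/367 ≈ 1.589 → |1.589 − 1.618| = 0.029

IV, I, III, II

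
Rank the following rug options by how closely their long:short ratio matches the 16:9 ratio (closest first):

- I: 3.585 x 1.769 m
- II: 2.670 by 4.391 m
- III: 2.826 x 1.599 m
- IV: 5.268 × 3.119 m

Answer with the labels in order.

I: 3.585/1.769 ≈ 2.027 → |2.027 − 1.778| = 0.249
II: 4.391/2.670 ≈ 1.645 → |1.645 − 1.778| = 0.133
III: 2.826/1.599 ≈ 1.767 → |1.767 − 1.778| = 0.011
IV: 5.268/3.119 ≈ 1.689 → |1.689 − 1.778| = 0.089

III, IV, II, I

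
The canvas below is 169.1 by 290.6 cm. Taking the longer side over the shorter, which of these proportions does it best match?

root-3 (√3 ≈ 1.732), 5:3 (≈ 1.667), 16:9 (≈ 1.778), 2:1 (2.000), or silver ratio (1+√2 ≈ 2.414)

root-3

290.6/169.1 ≈ 1.719. Nearest candidates are root-3 (1.732, off by 0.013) and 5:3 (1.667, off by 0.052).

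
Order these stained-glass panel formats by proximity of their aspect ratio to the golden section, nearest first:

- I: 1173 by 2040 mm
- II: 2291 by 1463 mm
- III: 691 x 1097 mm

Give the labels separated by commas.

III, II, I

Ratios: I = 2040 / 1173 ≈ 1.739; II = 2291 / 1463 ≈ 1.566; III = 1097 / 691 ≈ 1.588.
|Δ from 1.618|: I 0.121; II 0.052; III 0.030.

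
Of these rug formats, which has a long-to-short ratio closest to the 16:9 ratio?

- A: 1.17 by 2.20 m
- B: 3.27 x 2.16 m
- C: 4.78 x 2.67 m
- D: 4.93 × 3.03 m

C

Target 16:9 ≈ 1.778.
A: 1.880 (Δ0.102)  B: 1.514 (Δ0.264)  C: 1.790 (Δ0.012)  D: 1.627 (Δ0.151)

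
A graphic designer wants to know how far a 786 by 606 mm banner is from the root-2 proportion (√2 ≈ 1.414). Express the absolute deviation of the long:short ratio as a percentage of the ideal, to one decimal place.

8.3%

Ratio = 786 / 606 ≈ 1.2970.
Ideal root-2 ≈ 1.4142. |1.2970 − 1.4142| / 1.4142 ≈ 8.29% → 8.3%.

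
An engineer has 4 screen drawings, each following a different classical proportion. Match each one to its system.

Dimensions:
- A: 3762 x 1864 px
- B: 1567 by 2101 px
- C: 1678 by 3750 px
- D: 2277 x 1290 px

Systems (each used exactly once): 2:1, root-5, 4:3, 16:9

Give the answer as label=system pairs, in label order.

Ratios: A ≈ 2.018; B ≈ 1.341; C ≈ 2.235; D ≈ 1.765.
Targets: 2:1 ≈ 2.000; root-5 ≈ 2.236; 4:3 ≈ 1.333; 16:9 ≈ 1.778.

A=2:1, B=4:3, C=root-5, D=16:9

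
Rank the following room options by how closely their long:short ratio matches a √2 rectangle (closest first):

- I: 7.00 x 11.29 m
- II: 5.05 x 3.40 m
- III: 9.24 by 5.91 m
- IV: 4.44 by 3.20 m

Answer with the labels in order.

IV, II, III, I

I: 11.29/7.00 ≈ 1.613 → |1.613 − 1.414| = 0.199
II: 5.05/3.40 ≈ 1.485 → |1.485 − 1.414| = 0.071
III: 9.24/5.91 ≈ 1.563 → |1.563 − 1.414| = 0.149
IV: 4.44/3.20 ≈ 1.387 → |1.387 − 1.414| = 0.027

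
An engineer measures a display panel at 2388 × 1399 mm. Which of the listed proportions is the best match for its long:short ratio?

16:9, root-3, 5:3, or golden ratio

2388/1399 ≈ 1.707. Nearest candidates are root-3 (1.732, off by 0.025) and 5:3 (1.667, off by 0.040).

root-3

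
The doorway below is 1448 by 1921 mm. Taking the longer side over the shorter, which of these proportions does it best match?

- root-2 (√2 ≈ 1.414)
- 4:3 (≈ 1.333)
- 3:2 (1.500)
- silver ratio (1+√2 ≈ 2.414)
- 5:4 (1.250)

4:3

1921/1448 ≈ 1.327. Nearest candidates are 4:3 (1.333, off by 0.006) and 5:4 (1.250, off by 0.077).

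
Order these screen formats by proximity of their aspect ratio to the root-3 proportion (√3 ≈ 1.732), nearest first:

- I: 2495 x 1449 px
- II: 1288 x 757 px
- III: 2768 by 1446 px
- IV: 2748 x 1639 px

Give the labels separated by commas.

I: 2495/1449 ≈ 1.722 → |1.722 − 1.732| = 0.010
II: 1288/757 ≈ 1.701 → |1.701 − 1.732| = 0.031
III: 2768/1446 ≈ 1.914 → |1.914 − 1.732| = 0.182
IV: 2748/1639 ≈ 1.677 → |1.677 − 1.732| = 0.055

I, II, IV, III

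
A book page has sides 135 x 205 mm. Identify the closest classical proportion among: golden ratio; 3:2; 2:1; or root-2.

3:2

205/135 ≈ 1.519. Nearest candidates are 3:2 (1.500, off by 0.019) and golden ratio (1.618, off by 0.099).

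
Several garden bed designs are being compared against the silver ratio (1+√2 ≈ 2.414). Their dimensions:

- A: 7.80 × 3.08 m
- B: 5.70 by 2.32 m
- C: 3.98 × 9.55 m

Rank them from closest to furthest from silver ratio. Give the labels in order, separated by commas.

A: 7.80/3.08 ≈ 2.532 → |2.532 − 2.414| = 0.118
B: 5.70/2.32 ≈ 2.457 → |2.457 − 2.414| = 0.043
C: 9.55/3.98 ≈ 2.399 → |2.399 − 2.414| = 0.015

C, B, A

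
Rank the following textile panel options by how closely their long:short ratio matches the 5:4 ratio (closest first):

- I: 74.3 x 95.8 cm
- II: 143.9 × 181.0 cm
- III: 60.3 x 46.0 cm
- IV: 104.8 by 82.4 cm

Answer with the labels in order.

II, IV, I, III

Ratios: I = 95.8 / 74.3 ≈ 1.289; II = 181.0 / 143.9 ≈ 1.258; III = 60.3 / 46.0 ≈ 1.311; IV = 104.8 / 82.4 ≈ 1.272.
|Δ from 1.250|: I 0.039; II 0.008; III 0.061; IV 0.022.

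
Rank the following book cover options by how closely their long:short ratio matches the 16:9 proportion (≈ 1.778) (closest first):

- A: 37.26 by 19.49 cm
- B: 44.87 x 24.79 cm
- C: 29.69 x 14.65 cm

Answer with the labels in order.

Ratios: A = 37.26 / 19.49 ≈ 1.912; B = 44.87 / 24.79 ≈ 1.810; C = 29.69 / 14.65 ≈ 2.027.
|Δ from 1.778|: A 0.134; B 0.032; C 0.249.

B, A, C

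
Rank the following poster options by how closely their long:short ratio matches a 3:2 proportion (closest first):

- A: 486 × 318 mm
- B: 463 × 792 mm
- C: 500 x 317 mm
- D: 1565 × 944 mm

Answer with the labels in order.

A, C, D, B

A: 486/318 ≈ 1.528 → |1.528 − 1.500| = 0.028
B: 792/463 ≈ 1.711 → |1.711 − 1.500| = 0.211
C: 500/317 ≈ 1.577 → |1.577 − 1.500| = 0.077
D: 1565/944 ≈ 1.658 → |1.658 − 1.500| = 0.158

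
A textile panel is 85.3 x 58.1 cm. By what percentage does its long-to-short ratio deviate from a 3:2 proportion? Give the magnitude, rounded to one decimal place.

Ratio = 85.3 / 58.1 ≈ 1.4682.
Ideal 3:2 = 1.5000. |1.4682 − 1.5000| / 1.5000 ≈ 2.12% → 2.1%.

2.1%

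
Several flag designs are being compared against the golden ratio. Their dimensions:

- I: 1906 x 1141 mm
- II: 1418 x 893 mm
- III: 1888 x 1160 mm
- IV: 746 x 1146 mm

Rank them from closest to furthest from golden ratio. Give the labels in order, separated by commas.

III, II, I, IV

I: 1906/1141 ≈ 1.670 → |1.670 − 1.618| = 0.052
II: 1418/893 ≈ 1.588 → |1.588 − 1.618| = 0.030
III: 1888/1160 ≈ 1.628 → |1.628 − 1.618| = 0.010
IV: 1146/746 ≈ 1.536 → |1.536 − 1.618| = 0.082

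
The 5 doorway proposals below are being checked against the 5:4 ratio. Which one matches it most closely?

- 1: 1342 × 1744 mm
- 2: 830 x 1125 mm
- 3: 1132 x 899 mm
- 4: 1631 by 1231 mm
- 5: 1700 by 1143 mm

3

Ratios (long/short): 1 ≈ 1.300; 2 ≈ 1.355; 3 ≈ 1.259; 4 ≈ 1.325; 5 ≈ 1.487.
5:4 ≈ 1.250; option 3 is nearest (Δ 0.009).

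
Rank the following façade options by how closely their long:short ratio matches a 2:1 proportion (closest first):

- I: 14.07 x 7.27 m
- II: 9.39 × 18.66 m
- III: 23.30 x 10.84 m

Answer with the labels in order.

I: 14.07/7.27 ≈ 1.935 → |1.935 − 2.000| = 0.065
II: 18.66/9.39 ≈ 1.987 → |1.987 − 2.000| = 0.013
III: 23.30/10.84 ≈ 2.149 → |2.149 − 2.000| = 0.149

II, I, III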